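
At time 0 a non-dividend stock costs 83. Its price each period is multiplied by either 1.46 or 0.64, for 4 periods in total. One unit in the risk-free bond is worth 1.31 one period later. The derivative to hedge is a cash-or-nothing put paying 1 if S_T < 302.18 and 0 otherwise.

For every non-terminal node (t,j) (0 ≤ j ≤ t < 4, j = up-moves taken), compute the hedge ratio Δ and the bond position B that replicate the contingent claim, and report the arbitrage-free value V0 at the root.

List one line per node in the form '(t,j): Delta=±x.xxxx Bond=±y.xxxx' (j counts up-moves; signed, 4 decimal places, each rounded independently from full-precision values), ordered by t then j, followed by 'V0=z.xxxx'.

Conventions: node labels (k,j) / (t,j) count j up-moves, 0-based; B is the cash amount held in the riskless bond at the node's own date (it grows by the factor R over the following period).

(0,0): Delta=-0.0036 Bond=0.4841
(1,0): Delta=0.0000 Bond=0.4448
(1,1): Delta=-0.0039 Bond=0.6766
(2,0): Delta=0.0000 Bond=0.5827
(2,1): Delta=0.0000 Bond=0.5827
(2,2): Delta=-0.0043 Bond=0.9543
(3,0): Delta=0.0000 Bond=0.7634
(3,1): Delta=0.0000 Bond=0.7634
(3,2): Delta=0.0000 Bond=0.7634
(3,3): Delta=-0.0047 Bond=1.3592
V0=0.1882

No-arbitrage ⇒ martingale measure with p* = (R−d)/(u−d) = 0.8171.
Expiry values: V(4,0)=1.0000, V(4,1)=1.0000, V(4,2)=1.0000, V(4,3)=1.0000, V(4,4)=0.0000
Node (3,0) S=21.7580: V=(p*·1.0000+(1−p*)·1.0000)/1.31=0.7634; Δ=(1.0000−1.0000)/(31.7666−13.9251)=0.0000; B=V−Δ·S=0.7634
Node (3,1) S=49.6353: V=(p*·1.0000+(1−p*)·1.0000)/1.31=0.7634; Δ=(1.0000−1.0000)/(72.4676−31.7666)=0.0000; B=V−Δ·S=0.7634
Node (3,2) S=113.2306: V=(p*·1.0000+(1−p*)·1.0000)/1.31=0.7634; Δ=(1.0000−1.0000)/(165.3167−72.4676)=0.0000; B=V−Δ·S=0.7634
Node (3,3) S=258.3073: V=(p*·0.0000+(1−p*)·1.0000)/1.31=0.1396; Δ=(0.0000−1.0000)/(377.1286−165.3167)=-0.0047; B=V−Δ·S=1.3592
Node (2,0) S=33.9968: V=(p*·0.7634+(1−p*)·0.7634)/1.31=0.5827; Δ=(0.7634−0.7634)/(49.6353−21.7580)=0.0000; B=V−Δ·S=0.5827
Node (2,1) S=77.5552: V=(p*·0.7634+(1−p*)·0.7634)/1.31=0.5827; Δ=(0.7634−0.7634)/(113.2306−49.6353)=0.0000; B=V−Δ·S=0.5827
Node (2,2) S=176.9228: V=(p*·0.1396+(1−p*)·0.7634)/1.31=0.1937; Δ=(0.1396−0.7634)/(258.3073−113.2306)=-0.0043; B=V−Δ·S=0.9543
Node (1,0) S=53.1200: V=(p*·0.5827+(1−p*)·0.5827)/1.31=0.4448; Δ=(0.5827−0.5827)/(77.5552−33.9968)=0.0000; B=V−Δ·S=0.4448
Node (1,1) S=121.1800: V=(p*·0.1937+(1−p*)·0.5827)/1.31=0.2022; Δ=(0.1937−0.5827)/(176.9228−77.5552)=-0.0039; B=V−Δ·S=0.6766
Node (0,0) S=83.0000: V=(p*·0.2022+(1−p*)·0.4448)/1.31=0.1882; Δ=(0.2022−0.4448)/(121.1800−53.1200)=-0.0036; B=V−Δ·S=0.4841
As a check, the time-0 holding Δ(0,0)·S0 + B(0,0) comes to 0.1882 — exactly V0.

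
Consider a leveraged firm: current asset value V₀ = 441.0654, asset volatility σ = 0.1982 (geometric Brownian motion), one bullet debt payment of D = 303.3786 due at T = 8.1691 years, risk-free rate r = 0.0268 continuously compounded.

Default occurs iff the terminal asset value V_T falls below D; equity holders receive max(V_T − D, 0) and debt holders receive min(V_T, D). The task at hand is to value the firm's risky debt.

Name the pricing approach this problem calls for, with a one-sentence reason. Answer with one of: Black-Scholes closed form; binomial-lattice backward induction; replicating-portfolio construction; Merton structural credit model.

Key observation: assets follow a GBM and default happens iff V_T < 303.3786; valuing claims on that split (equity as a call, risky debt as the residual) is the structural model's definition.

framework: Merton structural credit model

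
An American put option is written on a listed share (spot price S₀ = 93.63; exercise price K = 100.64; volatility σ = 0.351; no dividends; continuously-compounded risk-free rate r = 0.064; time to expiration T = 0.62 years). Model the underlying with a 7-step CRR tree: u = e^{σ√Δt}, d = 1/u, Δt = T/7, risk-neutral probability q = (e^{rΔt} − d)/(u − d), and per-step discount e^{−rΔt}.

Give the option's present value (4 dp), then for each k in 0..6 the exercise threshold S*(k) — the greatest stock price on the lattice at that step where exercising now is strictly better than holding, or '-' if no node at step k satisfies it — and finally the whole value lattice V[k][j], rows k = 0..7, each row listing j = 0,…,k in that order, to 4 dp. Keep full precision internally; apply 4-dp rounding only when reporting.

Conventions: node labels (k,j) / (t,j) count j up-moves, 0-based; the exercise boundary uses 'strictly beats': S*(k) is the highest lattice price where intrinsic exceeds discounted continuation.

price = 12.6400
boundary = - - 75.9769 68.4407 75.9769 84.3428 75.9769
tree:
12.6400
17.9899 7.4564
24.6631 11.5492 3.4656
32.1993 17.2597 5.9941 0.9873
38.9879 24.6631 10.0837 1.9900 0.0000
45.1032 32.1993 16.2972 4.0112 0.0000 0.0000
50.6119 38.9879 24.6631 8.0852 0.0000 0.0000 0.0000
55.5742 45.1032 32.1993 16.2972 0.0000 0.0000 0.0000 0.0000

params: Δt=0.08857 u=1.11011 d=0.90081 q=0.50107 e^(-rΔt)=0.99435
t_7 payoffs: 55.5742 45.1032 32.1993 16.2972 0.0000 0.0000 0.0000 0.0000
t_6: node(6,0) S=50.0281 payoff=50.6119 vs cont=50.0430 → 50.6119 [stop]  node(6,1) S=61.6521 payoff=38.9879 vs cont=38.4190 → 38.9879 [stop]  node(6,2) S=75.9769 payoff=24.6631 vs cont=24.0943 → 24.6631 [stop]  node(6,3) S=93.6300 payoff=7.0100 vs cont=8.0852 → 8.0852 [wait]  node(6,4) S=115.3848 payoff=0.0000 vs cont=0.0000 → 0.0000 [wait]  node(6,5) S=142.1943 payoff=0.0000 vs cont=0.0000 → 0.0000 [wait]  node(6,6) S=175.2330 payoff=0.0000 vs cont=0.0000 → 0.0000 [wait]  ⇒ S*(6)=75.9769
t_5: node(5,0) S=55.5368 payoff=45.1032 vs cont=44.5343 → 45.1032 [stop]  node(5,1) S=68.4407 payoff=32.1993 vs cont=31.6304 → 32.1993 [stop]  node(5,2) S=84.3428 payoff=16.2972 vs cont=16.2640 → 16.2972 [stop]  node(5,3) S=103.9398 payoff=0.0000 vs cont=4.0112 → 4.0112 [wait]  node(5,4) S=128.0901 payoff=0.0000 vs cont=0.0000 → 0.0000 [wait]  node(5,5) S=157.8516 payoff=0.0000 vs cont=0.0000 → 0.0000 [wait]  ⇒ S*(5)=84.3428
t_4: node(4,0) S=61.6521 payoff=38.9879 vs cont=38.4190 → 38.9879 [stop]  node(4,1) S=75.9769 payoff=24.6631 vs cont=24.0943 → 24.6631 [stop]  node(4,2) S=93.6300 payoff=7.0100 vs cont=10.0837 → 10.0837 [wait]  node(4,3) S=115.3848 payoff=0.0000 vs cont=1.9900 → 1.9900 [wait]  node(4,4) S=142.1943 payoff=0.0000 vs cont=0.0000 → 0.0000 [wait]  ⇒ S*(4)=75.9769
t_3: node(3,0) S=68.4407 payoff=32.1993 vs cont=31.6304 → 32.1993 [stop]  node(3,1) S=84.3428 payoff=16.2972 vs cont=17.2597 → 17.2597 [wait]  node(3,2) S=103.9398 payoff=0.0000 vs cont=5.9941 → 5.9941 [wait]  node(3,3) S=128.0901 payoff=0.0000 vs cont=0.9873 → 0.9873 [wait]  ⇒ S*(3)=68.4407
t_2: node(2,0) S=75.9769 payoff=24.6631 vs cont=24.5738 → 24.6631 [stop]  node(2,1) S=93.6300 payoff=7.0100 vs cont=11.5492 → 11.5492 [wait]  node(2,2) S=115.3848 payoff=0.0000 vs cont=3.4656 → 3.4656 [wait]  ⇒ S*(2)=75.9769
t_1: node(1,0) S=84.3428 payoff=16.2972 vs cont=17.9899 → 17.9899 [wait]  node(1,1) S=103.9398 payoff=0.0000 vs cont=7.4564 → 7.4564 [wait]  ⇒ S*(1)=-
t_0: node(0,0) S=93.6300 payoff=7.0100 vs cont=12.6400 → 12.6400 [wait]  ⇒ S*(0)=-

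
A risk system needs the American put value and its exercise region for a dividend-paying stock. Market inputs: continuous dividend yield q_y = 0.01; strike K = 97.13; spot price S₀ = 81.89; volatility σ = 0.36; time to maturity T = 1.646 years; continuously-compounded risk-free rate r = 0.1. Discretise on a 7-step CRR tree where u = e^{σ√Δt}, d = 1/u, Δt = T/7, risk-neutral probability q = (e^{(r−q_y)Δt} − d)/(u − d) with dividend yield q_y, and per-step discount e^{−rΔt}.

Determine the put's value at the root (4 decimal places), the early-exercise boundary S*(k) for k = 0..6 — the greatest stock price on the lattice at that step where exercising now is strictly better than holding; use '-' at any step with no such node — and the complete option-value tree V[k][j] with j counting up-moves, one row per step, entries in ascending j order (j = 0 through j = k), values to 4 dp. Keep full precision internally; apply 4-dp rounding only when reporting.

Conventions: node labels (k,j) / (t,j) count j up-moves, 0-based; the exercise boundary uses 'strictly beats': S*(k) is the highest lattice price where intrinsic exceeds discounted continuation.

Δt=0.23514  u=1.19073  d=0.83982  q=0.51742  discount=0.97676
step 7 (expiry): payoffs max(K−S,0) = 73.0016 62.9196 48.6249 28.3573 0.0000 0.0000 0.0000 0.0000
step 6: (k=6,j=0): S=28.7305, K−S=68.3995, hold=66.2097 ⇒ V=68.3995 exercise | (k=6,j=1): S=40.7355, K−S=56.3945, hold=54.2329 ⇒ V=56.3945 exercise | (k=6,j=2): S=57.7566, K−S=39.3734, hold=37.2517 ⇒ V=39.3734 exercise | (k=6,j=3): S=81.8900, K−S=15.2400, hold=13.3667 ⇒ V=15.2400 exercise | (k=6,j=4): S=116.1074, K−S=0.0000, hold=0.0000 ⇒ V=0.0000 continue | (k=6,j=5): S=164.6225, K−S=0.0000, hold=0.0000 ⇒ V=0.0000 continue | (k=6,j=6): S=233.4094, K−S=0.0000, hold=0.0000 ⇒ V=0.0000 continue  boundary S*=81.8900
step 5: (k=5,j=0): S=34.2104, K−S=62.9196, hold=60.7427 ⇒ V=62.9196 exercise | (k=5,j=1): S=48.5051, K−S=48.6249, hold=46.4816 ⇒ V=48.6249 exercise | (k=5,j=2): S=68.7727, K−S=28.3573, hold=26.2615 ⇒ V=28.3573 exercise | (k=5,j=3): S=97.5092, K−S=0.0000, hold=7.1836 ⇒ V=7.1836 continue | (k=5,j=4): S=138.2530, K−S=0.0000, hold=0.0000 ⇒ V=0.0000 continue | (k=5,j=5): S=196.0215, K−S=0.0000, hold=0.0000 ⇒ V=0.0000 continue  boundary S*=68.7727
step 4: (k=4,j=0): S=40.7355, K−S=56.3945, hold=54.2329 ⇒ V=56.3945 exercise | (k=4,j=1): S=57.7566, K−S=39.3734, hold=37.2517 ⇒ V=39.3734 exercise | (k=4,j=2): S=81.8900, K−S=15.2400, hold=16.9972 ⇒ V=16.9972 continue | (k=4,j=3): S=116.1074, K−S=0.0000, hold=3.3861 ⇒ V=3.3861 continue | (k=4,j=4): S=164.6225, K−S=0.0000, hold=0.0000 ⇒ V=0.0000 continue  boundary S*=57.7566
step 3: (k=3,j=0): S=48.5051, K−S=48.6249, hold=46.4816 ⇒ V=48.6249 exercise | (k=3,j=1): S=68.7727, K−S=28.3573, hold=27.1496 ⇒ V=28.3573 exercise | (k=3,j=2): S=97.5092, K−S=0.0000, hold=9.7232 ⇒ V=9.7232 continue | (k=3,j=3): S=138.2530, K−S=0.0000, hold=1.5961 ⇒ V=1.5961 continue  boundary S*=68.7727
step 2: (k=2,j=0): S=57.7566, K−S=39.3734, hold=37.2517 ⇒ V=39.3734 exercise | (k=2,j=1): S=81.8900, K−S=15.2400, hold=18.2807 ⇒ V=18.2807 continue | (k=2,j=2): S=116.1074, K−S=0.0000, hold=5.3899 ⇒ V=5.3899 continue  boundary S*=57.7566
step 1: (k=1,j=0): S=68.7727, K−S=28.3573, hold=27.7983 ⇒ V=28.3573 exercise | (k=1,j=1): S=97.5092, K−S=0.0000, hold=11.3409 ⇒ V=11.3409 continue  boundary S*=68.7727
step 0: (k=0,j=0): S=81.8900, K−S=15.2400, hold=19.0983 ⇒ V=19.0983 continue  boundary S*=-

price = 19.0983
boundary = - 68.7727 57.7566 68.7727 57.7566 68.7727 81.8900
tree:
19.0983
28.3573 11.3409
39.3734 18.2807 5.3899
48.6249 28.3573 9.7232 1.5961
56.3945 39.3734 16.9972 3.3861 0.0000
62.9196 48.6249 28.3573 7.1836 0.0000 0.0000
68.3995 56.3945 39.3734 15.2400 0.0000 0.0000 0.0000
73.0016 62.9196 48.6249 28.3573 0.0000 0.0000 0.0000 0.0000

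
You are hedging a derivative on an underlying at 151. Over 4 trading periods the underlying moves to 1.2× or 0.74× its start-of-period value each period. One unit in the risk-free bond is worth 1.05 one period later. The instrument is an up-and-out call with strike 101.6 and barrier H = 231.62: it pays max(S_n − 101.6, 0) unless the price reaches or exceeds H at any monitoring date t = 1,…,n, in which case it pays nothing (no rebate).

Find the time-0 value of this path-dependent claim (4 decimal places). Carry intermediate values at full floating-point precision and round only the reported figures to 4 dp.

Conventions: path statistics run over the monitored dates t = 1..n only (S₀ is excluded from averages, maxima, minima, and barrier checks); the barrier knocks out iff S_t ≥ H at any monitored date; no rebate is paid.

Set p* = 0.6739 (from d < R < u); the path-dependent value is the discounted p*-expectation over all price paths.
Enumerate all 2^4 = 16 price paths (U = up ×1.2, D = down ×0.74); each path with k up-moves has probability p*^k·(1−p*)^(4−k).
DDDD: M=111.7400, payoff=0.0000, prob=0.011307
UDDD: M=181.2000, payoff=0.0000, prob=0.023367
DUDD: M=134.0880, payoff=0.0000, prob=0.023367
UUDD: M=217.4400, payoff=17.4701, prob=0.048292
DDUD: M=111.7400, payoff=0.0000, prob=0.023367
UDUD: M=181.2000, payoff=17.4701, prob=0.048292
DUUD: M=160.9056, payoff=17.4701, prob=0.048292
UUUD: M=260.9280, payoff=0.0000, prob=0.099803
DDDU: M=111.7400, payoff=0.0000, prob=0.023367
UDDU: M=181.2000, payoff=17.4701, prob=0.048292
DUDU: M=134.0880, payoff=17.4701, prob=0.048292
UUDU: M=217.4400, payoff=91.4867, prob=0.099803
DDUU: M=119.0701, payoff=17.4701, prob=0.048292
UDUU: M=193.0867, payoff=91.4867, prob=0.099803
DUUU: M=193.0867, payoff=91.4867, prob=0.099803
UUUU: M=313.1136, payoff=0.0000, prob=0.206260
Price = Σ prob·payoff / R^4 = 32.454039 / 1.215506 = 26.7000

price = 26.7000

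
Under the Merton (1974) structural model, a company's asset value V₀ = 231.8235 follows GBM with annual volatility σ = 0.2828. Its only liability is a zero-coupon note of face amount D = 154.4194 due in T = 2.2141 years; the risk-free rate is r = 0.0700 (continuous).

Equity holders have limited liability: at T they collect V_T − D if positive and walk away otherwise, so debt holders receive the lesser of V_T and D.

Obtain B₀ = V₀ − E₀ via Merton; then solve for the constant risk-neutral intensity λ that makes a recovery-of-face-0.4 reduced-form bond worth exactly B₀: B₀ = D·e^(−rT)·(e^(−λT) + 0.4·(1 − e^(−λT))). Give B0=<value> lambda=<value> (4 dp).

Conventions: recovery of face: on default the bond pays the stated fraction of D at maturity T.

Work the structural quantities from V₀ = 231.8235 against face 154.4194:
d₁ = [ln(V₀/D) + (r + σ²/2)T] / (σ√T)
   = [ln(231.8235/154.4194) + (0.0700 + 0.5·0.2828²)·2.2141] / (0.2828·√2.2141)
   = [0.406304 + 0.243524] / 0.420802 = 1.544261
d₂ = d₁ − σ√T = 1.544261 − 0.420802 = 1.123458
N(d₁) = 0.938737,  N(d₂) = 0.869379,  e^(−rT) = 0.856426
E₀ = V₀·N(d₁) − D·e^(−rT)·N(d₂)
   = 231.8235·0.938737 − 154.4194·0.856426·0.869379 = 102.647084
B₀ = V₀ − E₀ = 231.8235 − 102.647084 = 129.176416
e^(−λT) = (B₀·e^(rT)/D − 0.4)/(1 − 0.4) = (129.1764·1.167643/154.4194 − 0.4)/0.6 = 0.96127960
λ = −ln(0.96127960)/2.2141 = 0.017836

B0=129.1764 lambda=0.0178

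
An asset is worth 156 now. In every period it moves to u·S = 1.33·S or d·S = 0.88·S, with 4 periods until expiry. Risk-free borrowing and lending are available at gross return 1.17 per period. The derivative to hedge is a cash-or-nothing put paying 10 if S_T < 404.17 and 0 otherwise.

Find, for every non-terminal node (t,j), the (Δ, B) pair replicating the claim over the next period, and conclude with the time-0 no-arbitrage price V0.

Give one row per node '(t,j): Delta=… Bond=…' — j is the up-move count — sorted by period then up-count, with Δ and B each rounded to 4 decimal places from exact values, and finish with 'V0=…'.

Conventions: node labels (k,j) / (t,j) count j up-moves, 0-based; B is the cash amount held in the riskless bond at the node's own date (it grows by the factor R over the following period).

Since d<R<u, set p* = (R−d)/(u−d) = 0.6444; price each node as the discounted p*-expectation of its children.
At maturity the claim pays: V(4,0)=10.0000, V(4,1)=10.0000, V(4,2)=10.0000, V(4,3)=10.0000, V(4,4)=0.0000
  t=3,j=0: stock 106.3096 → up 141.3918 (V=10.0000), down 93.5525 (V=10.0000). Price 8.5470; hedge Δ=0.0000, bond B=8.5470.
  t=3,j=1: stock 160.6725 → up 213.6944 (V=10.0000), down 141.3918 (V=10.0000). Price 8.5470; hedge Δ=0.0000, bond B=8.5470.
  t=3,j=2: stock 242.8346 → up 322.9700 (V=10.0000), down 213.6944 (V=10.0000). Price 8.5470; hedge Δ=0.0000, bond B=8.5470.
  t=3,j=3: stock 367.0114 → up 488.1251 (V=0.0000), down 322.9700 (V=10.0000). Price 3.0389; hedge Δ=-0.0605, bond B=25.2612.
  t=2,j=0: stock 120.8064 → up 160.6725 (V=8.5470), down 106.3096 (V=8.5470). Price 7.3051; hedge Δ=0.0000, bond B=7.3051.
  t=2,j=1: stock 182.5824 → up 242.8346 (V=8.5470), down 160.6725 (V=8.5470). Price 7.3051; hedge Δ=0.0000, bond B=7.3051.
  t=2,j=2: stock 275.9484 → up 367.0114 (V=3.0389), down 242.8346 (V=8.5470). Price 4.2712; hedge Δ=-0.0444, bond B=16.5114.
  t=1,j=0: stock 137.2800 → up 182.5824 (V=7.3051), down 120.8064 (V=7.3051). Price 6.2437; hedge Δ=0.0000, bond B=6.2437.
  t=1,j=1: stock 207.4800 → up 275.9484 (V=4.2712), down 182.5824 (V=7.3051). Price 4.5726; hedge Δ=-0.0325, bond B=11.3146.
  t=0,j=0: stock 156.0000 → up 207.4800 (V=4.5726), down 137.2800 (V=6.2437). Price 4.4161; hedge Δ=-0.0238, bond B=8.1296.
Sanity check at the root: Δ(0,0)·S0 + B(0,0) reproduces V0 = 4.4161.

(0,0): Delta=-0.0238 Bond=8.1296
(1,0): Delta=0.0000 Bond=6.2437
(1,1): Delta=-0.0325 Bond=11.3146
(2,0): Delta=0.0000 Bond=7.3051
(2,1): Delta=0.0000 Bond=7.3051
(2,2): Delta=-0.0444 Bond=16.5114
(3,0): Delta=0.0000 Bond=8.5470
(3,1): Delta=0.0000 Bond=8.5470
(3,2): Delta=0.0000 Bond=8.5470
(3,3): Delta=-0.0605 Bond=25.2612
V0=4.4161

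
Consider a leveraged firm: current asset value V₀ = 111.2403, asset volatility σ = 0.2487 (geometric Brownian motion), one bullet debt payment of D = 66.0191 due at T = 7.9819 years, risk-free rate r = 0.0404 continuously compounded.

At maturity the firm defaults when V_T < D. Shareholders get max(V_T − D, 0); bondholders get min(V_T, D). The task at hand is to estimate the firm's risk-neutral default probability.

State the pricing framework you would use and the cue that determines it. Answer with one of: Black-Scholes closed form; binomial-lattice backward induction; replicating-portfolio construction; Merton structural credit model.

framework: Merton structural credit model

Key observation: the question is about default risk generated by asset-value dynamics against a debt face of 66.0191 — the structural framework prices exactly that.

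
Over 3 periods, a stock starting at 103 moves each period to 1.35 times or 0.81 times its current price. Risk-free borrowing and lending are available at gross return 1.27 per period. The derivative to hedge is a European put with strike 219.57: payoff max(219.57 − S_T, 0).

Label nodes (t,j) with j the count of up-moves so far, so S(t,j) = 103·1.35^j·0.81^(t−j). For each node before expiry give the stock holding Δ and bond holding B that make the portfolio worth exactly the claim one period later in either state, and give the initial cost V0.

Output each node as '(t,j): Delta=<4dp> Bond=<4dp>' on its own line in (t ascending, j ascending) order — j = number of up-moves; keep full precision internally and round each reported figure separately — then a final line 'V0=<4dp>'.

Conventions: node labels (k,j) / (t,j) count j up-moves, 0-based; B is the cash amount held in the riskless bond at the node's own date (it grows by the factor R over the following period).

(0,0): Delta=-0.7262 Bond=89.2053
(1,0): Delta=-1.0000 Bond=136.1337
(1,1): Delta=-0.6976 Bond=109.3180
(2,0): Delta=-1.0000 Bond=172.8898
(2,1): Delta=-1.0000 Bond=172.8898
(2,2): Delta=-0.6661 Bond=132.9111
V0=14.4065

The replicating-portfolio and risk-neutral prices coincide; use p* = (1.27−0.81)/(1.35−0.81) = 0.8519 for the latter.
Expiry values: V(3,0)=164.8316, V(3,1)=128.3393, V(3,2)=67.5188, V(3,3)=0.0000
  t=2,j=0: stock 67.5783 → up 91.2307 (V=128.3393), down 54.7384 (V=164.8316). Price 105.3115; hedge Δ=-1.0000, bond B=172.8898.
  t=2,j=1: stock 112.6305 → up 152.0512 (V=67.5188), down 91.2307 (V=128.3393). Price 60.2593; hedge Δ=-1.0000, bond B=172.8898.
  t=2,j=2: stock 187.7175 → up 253.4186 (V=0.0000), down 152.0512 (V=67.5188). Price 7.8762; hedge Δ=-0.6661, bond B=132.9111.
  t=1,j=0: stock 83.4300 → up 112.6305 (V=60.2593), down 67.5783 (V=105.3115). Price 52.7037; hedge Δ=-1.0000, bond B=136.1337.
  t=1,j=1: stock 139.0500 → up 187.7175 (V=7.8762), down 112.6305 (V=60.2593). Price 12.3123; hedge Δ=-0.6976, bond B=109.3180.
  t=0,j=0: stock 103.0000 → up 139.0500 (V=12.3123), down 83.4300 (V=52.7037). Price 14.4065; hedge Δ=-0.7262, bond B=89.2053.
As a check, the time-0 holding Δ(0,0)·S0 + B(0,0) comes to 14.4065 — exactly V0.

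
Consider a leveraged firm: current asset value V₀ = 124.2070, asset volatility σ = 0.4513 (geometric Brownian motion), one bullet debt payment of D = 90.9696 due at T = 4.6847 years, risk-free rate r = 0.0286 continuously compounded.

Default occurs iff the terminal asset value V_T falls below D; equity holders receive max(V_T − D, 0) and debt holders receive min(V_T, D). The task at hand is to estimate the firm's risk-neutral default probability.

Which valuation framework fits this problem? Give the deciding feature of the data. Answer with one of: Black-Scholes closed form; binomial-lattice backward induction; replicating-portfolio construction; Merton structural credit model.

Key observation: the question is about default risk generated by asset-value dynamics against a debt face of 90.9696 — the structural framework prices exactly that.

framework: Merton structural credit model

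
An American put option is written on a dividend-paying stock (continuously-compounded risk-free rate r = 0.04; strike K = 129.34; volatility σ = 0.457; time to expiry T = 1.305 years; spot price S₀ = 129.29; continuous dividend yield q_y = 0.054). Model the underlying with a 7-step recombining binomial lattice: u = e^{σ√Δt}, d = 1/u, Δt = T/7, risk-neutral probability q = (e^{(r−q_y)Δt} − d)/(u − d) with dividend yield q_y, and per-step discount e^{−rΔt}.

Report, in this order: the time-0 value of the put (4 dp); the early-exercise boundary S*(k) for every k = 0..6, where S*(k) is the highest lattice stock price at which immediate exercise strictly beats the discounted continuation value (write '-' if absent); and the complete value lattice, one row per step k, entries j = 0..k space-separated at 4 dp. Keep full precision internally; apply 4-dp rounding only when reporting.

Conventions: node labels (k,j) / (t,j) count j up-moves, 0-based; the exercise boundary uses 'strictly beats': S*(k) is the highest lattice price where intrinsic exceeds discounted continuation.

price = 27.2605
boundary = - - - - 58.7197 71.5285 87.1313
tree:
27.2605
36.2926 16.4215
46.9140 23.6177 7.6965
58.6412 33.0349 12.2357 2.1480
70.6203 44.6445 19.0689 3.8942 0.0000
81.1354 57.8115 28.9262 7.0597 0.0000 0.0000
89.7675 70.6203 42.2087 12.7985 0.0000 0.0000 0.0000
96.8539 81.1354 57.8115 23.2023 0.0000 0.0000 0.0000 0.0000

Δt=0.18643, u=1.21813, d=0.82093, q=0.44427, disc=e^(-rΔt)=0.99257
k=7 terminal: V=max(K-S,0) → 96.8539 81.1354 57.8115 23.2023 0.0000 0.0000 0.0000 0.0000
k=6: j=0 S=39.5725 intr=89.7675 cont=89.2030 V=89.7675[EX]; j=1 S=58.7197 intr=70.6203 cont=70.2475 V=70.6203[EX]; j=2 S=87.1313 intr=42.2087 cont=42.1205 V=42.2087[EX]; j=3 S=129.2900 intr=0.0500 cont=12.7985 V=12.7985[hold]; j=4 S=191.8472 intr=0.0000 cont=0.0000 V=0.0000[hold]; j=5 S=284.6728 intr=0.0000 cont=0.0000 V=0.0000[hold]; j=6 S=422.4122 intr=0.0000 cont=0.0000 V=0.0000[hold]  S*(6)=87.1313
k=5: j=0 S=48.2046 intr=81.1354 cont=80.6573 V=81.1354[EX]; j=1 S=71.5285 intr=57.8115 cont=57.5670 V=57.8115[EX]; j=2 S=106.1377 intr=23.2023 cont=28.9262 V=28.9262[hold]; j=3 S=157.4926 intr=0.0000 cont=7.0597 V=7.0597[hold]; j=4 S=233.6957 intr=0.0000 cont=0.0000 V=0.0000[hold]; j=5 S=346.7697 intr=0.0000 cont=0.0000 V=0.0000[hold]  S*(5)=71.5285
k=4: j=0 S=58.7197 intr=70.6203 cont=70.2475 V=70.6203[EX]; j=1 S=87.1313 intr=42.2087 cont=44.6445 V=44.6445[hold]; j=2 S=129.2900 intr=0.0500 cont=19.0689 V=19.0689[hold]; j=3 S=191.8472 intr=0.0000 cont=3.8942 V=3.8942[hold]; j=4 S=284.6728 intr=0.0000 cont=0.0000 V=0.0000[hold]  S*(4)=58.7197
k=3: j=0 S=71.5285 intr=57.8115 cont=58.6412 V=58.6412[hold]; j=1 S=106.1377 intr=23.2023 cont=33.0349 V=33.0349[hold]; j=2 S=157.4926 intr=0.0000 cont=12.2357 V=12.2357[hold]; j=3 S=233.6957 intr=0.0000 cont=2.1480 V=2.1480[hold]  S*(3)=-
k=2: j=0 S=87.1313 intr=42.2087 cont=46.9140 V=46.9140[hold]; j=1 S=129.2900 intr=0.0500 cont=23.6177 V=23.6177[hold]; j=2 S=191.8472 intr=0.0000 cont=7.6965 V=7.6965[hold]  S*(2)=-
k=1: j=0 S=106.1377 intr=23.2023 cont=36.2926 V=36.2926[hold]; j=1 S=157.4926 intr=0.0000 cont=16.4215 V=16.4215[hold]  S*(1)=-
k=0: j=0 S=129.2900 intr=0.0500 cont=27.2605 V=27.2605[hold]  S*(0)=-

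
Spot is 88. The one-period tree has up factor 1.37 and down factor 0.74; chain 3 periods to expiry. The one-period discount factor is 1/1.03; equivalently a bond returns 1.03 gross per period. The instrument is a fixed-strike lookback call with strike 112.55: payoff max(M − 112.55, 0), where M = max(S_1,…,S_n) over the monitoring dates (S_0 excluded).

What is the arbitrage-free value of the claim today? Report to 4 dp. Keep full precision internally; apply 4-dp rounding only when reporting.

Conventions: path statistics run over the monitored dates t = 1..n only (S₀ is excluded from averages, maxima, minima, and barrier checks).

Set p* = 0.4603 (from d < R < u); the path-dependent value is the discounted p*-expectation over all price paths.
Enumerate all 2^3 = 8 price paths (U = up ×1.37, D = down ×0.74); each path with k up-moves has probability p*^k·(1−p*)^(3−k).
DDD: M=65.1200, payoff=0.0000, prob=0.157186
UDD: M=120.5600, payoff=8.0100, prob=0.134071
DUD: M=89.2144, payoff=0.0000, prob=0.134071
UUD: M=165.1672, payoff=52.6172, prob=0.114355
DDU: M=66.0187, payoff=0.0000, prob=0.134071
UDU: M=122.2237, payoff=9.6737, prob=0.114355
DUU: M=122.2237, payoff=9.6737, prob=0.114355
UUU: M=226.2791, payoff=113.7291, prob=0.097538
Price = Σ prob·payoff / R^3 = 20.396257 / 1.092727 = 18.6655

price = 18.6655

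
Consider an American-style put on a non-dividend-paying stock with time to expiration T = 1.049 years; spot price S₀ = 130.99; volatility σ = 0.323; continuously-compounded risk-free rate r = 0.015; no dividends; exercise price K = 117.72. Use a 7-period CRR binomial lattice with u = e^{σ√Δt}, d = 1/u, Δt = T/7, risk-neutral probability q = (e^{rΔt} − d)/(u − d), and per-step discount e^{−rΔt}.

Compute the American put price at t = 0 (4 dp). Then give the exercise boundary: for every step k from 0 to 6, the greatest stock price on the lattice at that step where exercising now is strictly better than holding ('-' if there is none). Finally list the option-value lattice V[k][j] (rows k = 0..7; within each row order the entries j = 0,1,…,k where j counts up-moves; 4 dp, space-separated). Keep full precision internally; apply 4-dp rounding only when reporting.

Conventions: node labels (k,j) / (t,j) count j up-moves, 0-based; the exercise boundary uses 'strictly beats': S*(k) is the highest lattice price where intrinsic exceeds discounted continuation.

price = 9.6878
boundary = - - - - 79.4374 90.0178 102.0074
tree:
9.6878
14.3775 4.6070
20.7234 7.5083 1.4572
28.8091 11.9823 2.6531 0.1567
38.2826 18.5893 4.8165 0.3008 0.0000
47.6193 27.7022 8.7155 0.5773 0.0000 0.0000
55.8587 38.2826 15.7126 1.1078 0.0000 0.0000 0.0000
63.1297 47.6193 27.7022 2.1261 0.0000 0.0000 0.0000 0.0000

Δt=0.14986  u=1.13319  d=0.88246  q=0.47776  discount=0.99775
step 7 (expiry): payoffs max(K−S,0) = 63.1297 47.6193 27.7022 2.1261 0.0000 0.0000 0.0000 0.0000
step 6: (k=6,j=0): S=61.8613, K−S=55.8587, hold=55.5944 ⇒ V=55.8587 exercise | (k=6,j=1): S=79.4374, K−S=38.2826, hold=38.0182 ⇒ V=38.2826 exercise | (k=6,j=2): S=102.0074, K−S=15.7126, hold=15.4483 ⇒ V=15.7126 exercise | (k=6,j=3): S=130.9900, K−S=0.0000, hold=1.1078 ⇒ V=1.1078 continue | (k=6,j=4): S=168.2072, K−S=0.0000, hold=0.0000 ⇒ V=0.0000 continue | (k=6,j=5): S=215.9986, K−S=0.0000, hold=0.0000 ⇒ V=0.0000 continue | (k=6,j=6): S=277.3687, K−S=0.0000, hold=0.0000 ⇒ V=0.0000 continue  boundary S*=102.0074
step 5: (k=5,j=0): S=70.1007, K−S=47.6193, hold=47.3550 ⇒ V=47.6193 exercise | (k=5,j=1): S=90.0178, K−S=27.7022, hold=27.4379 ⇒ V=27.7022 exercise | (k=5,j=2): S=115.5939, K−S=2.1261, hold=8.7155 ⇒ V=8.7155 continue | (k=5,j=3): S=148.4367, K−S=0.0000, hold=0.5773 ⇒ V=0.5773 continue | (k=5,j=4): S=190.6109, K−S=0.0000, hold=0.0000 ⇒ V=0.0000 continue | (k=5,j=5): S=244.7678, K−S=0.0000, hold=0.0000 ⇒ V=0.0000 continue  boundary S*=90.0178
step 4: (k=4,j=0): S=79.4374, K−S=38.2826, hold=38.0182 ⇒ V=38.2826 exercise | (k=4,j=1): S=102.0074, K−S=15.7126, hold=18.5893 ⇒ V=18.5893 continue | (k=4,j=2): S=130.9900, K−S=0.0000, hold=4.8165 ⇒ V=4.8165 continue | (k=4,j=3): S=168.2072, K−S=0.0000, hold=0.3008 ⇒ V=0.3008 continue | (k=4,j=4): S=215.9986, K−S=0.0000, hold=0.0000 ⇒ V=0.0000 continue  boundary S*=79.4374
step 3: (k=3,j=0): S=90.0178, K−S=27.7022, hold=28.8091 ⇒ V=28.8091 continue | (k=3,j=1): S=115.5939, K−S=2.1261, hold=11.9823 ⇒ V=11.9823 continue | (k=3,j=2): S=148.4367, K−S=0.0000, hold=2.6531 ⇒ V=2.6531 continue | (k=3,j=3): S=190.6109, K−S=0.0000, hold=0.1567 ⇒ V=0.1567 continue  boundary S*=-
step 2: (k=2,j=0): S=102.0074, K−S=15.7126, hold=20.7234 ⇒ V=20.7234 continue | (k=2,j=1): S=130.9900, K−S=0.0000, hold=7.5083 ⇒ V=7.5083 continue | (k=2,j=2): S=168.2072, K−S=0.0000, hold=1.4572 ⇒ V=1.4572 continue  boundary S*=-
step 1: (k=1,j=0): S=115.5939, K−S=2.1261, hold=14.3775 ⇒ V=14.3775 continue | (k=1,j=1): S=148.4367, K−S=0.0000, hold=4.6070 ⇒ V=4.6070 continue  boundary S*=-
step 0: (k=0,j=0): S=130.9900, K−S=0.0000, hold=9.6878 ⇒ V=9.6878 continue  boundary S*=-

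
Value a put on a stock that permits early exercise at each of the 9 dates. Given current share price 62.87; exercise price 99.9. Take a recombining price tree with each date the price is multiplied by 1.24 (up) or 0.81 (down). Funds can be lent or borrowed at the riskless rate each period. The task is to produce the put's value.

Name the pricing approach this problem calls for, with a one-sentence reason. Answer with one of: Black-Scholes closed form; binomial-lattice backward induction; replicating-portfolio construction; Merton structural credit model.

framework: binomial-lattice backward induction

Key observation: the defining feature is the embedded early-exercise option across 9 discrete dates on the spot-62.87 tree; pricing the strike-99.9 put means working backward with an exercise test at every node.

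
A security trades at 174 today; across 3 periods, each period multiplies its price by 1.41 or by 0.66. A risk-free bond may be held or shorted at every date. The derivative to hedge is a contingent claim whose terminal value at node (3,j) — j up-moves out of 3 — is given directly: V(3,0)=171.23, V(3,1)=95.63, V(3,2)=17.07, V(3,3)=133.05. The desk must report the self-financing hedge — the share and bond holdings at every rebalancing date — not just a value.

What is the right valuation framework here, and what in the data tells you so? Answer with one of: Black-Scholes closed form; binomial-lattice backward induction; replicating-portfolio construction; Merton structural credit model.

framework: replicating-portfolio construction

Key observation: the task asks for the hedge itself — share and bond holdings at every node of the 3-period tree on spot 174 with factors 1.41/0.66 — which is exactly what the replicating-portfolio construction produces.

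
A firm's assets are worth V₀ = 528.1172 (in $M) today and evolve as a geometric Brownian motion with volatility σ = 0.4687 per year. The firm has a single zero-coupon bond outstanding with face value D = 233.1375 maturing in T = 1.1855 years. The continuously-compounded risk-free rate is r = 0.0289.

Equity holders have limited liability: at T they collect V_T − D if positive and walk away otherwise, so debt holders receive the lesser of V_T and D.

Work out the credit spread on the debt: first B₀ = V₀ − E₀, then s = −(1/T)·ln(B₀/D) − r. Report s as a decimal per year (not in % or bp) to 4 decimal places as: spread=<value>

With assets at 528.1172 and a single debt payment of 233.1375 at 1.1855 years:
d₁ = [ln(V₀/D) + (r + σ²/2)T] / (σ√T)
   = [ln(528.1172/233.1375) + (0.0289 + 0.5·0.4687²)·1.1855] / (0.4687·√1.1855)
   = [0.817690 + 0.164476] / 0.510324 = 1.924594
d₂ = d₁ − σ√T = 1.924594 − 0.510324 = 1.414270
N(d₁) = 0.972860,  N(d₂) = 0.921359,  e^(−rT) = 0.966319
E₀ = V₀·N(d₁) − D·e^(−rT)·N(d₂)
   = 528.1172·0.972860 − 233.1375·0.966319·0.921359 = 306.215507
B₀ = V₀ − E₀ = 528.1172 − 306.215507 = 221.901693
spread = −(1/T)·ln(B₀/D) − r = −(1/1.1855)·ln(221.901693/233.1375) − 0.0289 = 0.01276508

spread=0.0128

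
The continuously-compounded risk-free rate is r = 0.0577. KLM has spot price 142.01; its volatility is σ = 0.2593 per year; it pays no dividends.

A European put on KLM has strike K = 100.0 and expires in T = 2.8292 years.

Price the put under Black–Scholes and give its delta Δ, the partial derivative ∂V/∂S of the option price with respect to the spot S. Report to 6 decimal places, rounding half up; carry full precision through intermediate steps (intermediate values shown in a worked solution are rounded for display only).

price = 2.764084
Δ = -0.081281

σ√T = 0.2593·√2.8292 = 0.436148
d₁ = (ln(S/K) + (r+σ²/2)T) / (σ√T) = (ln(142.01/100.0) + (0.0577+0.2593²/2)·2.8292) / 0.436148 = (0.350727 + 0.258358) / 0.436148 = 1.396508
d₂ = d₁ − σ√T = 1.396508 − 0.436148 = 0.960360
e^{−rT} = 0.849383
N(−d₁) = 0.081281,  N(−d₂) = 0.168437
Put price V = K·e^{−rT}·N(−d₂) − S·N(−d₁) = 14.306765 − 11.542682 = 2.764084
Δ = −N(−d₁) = -0.081281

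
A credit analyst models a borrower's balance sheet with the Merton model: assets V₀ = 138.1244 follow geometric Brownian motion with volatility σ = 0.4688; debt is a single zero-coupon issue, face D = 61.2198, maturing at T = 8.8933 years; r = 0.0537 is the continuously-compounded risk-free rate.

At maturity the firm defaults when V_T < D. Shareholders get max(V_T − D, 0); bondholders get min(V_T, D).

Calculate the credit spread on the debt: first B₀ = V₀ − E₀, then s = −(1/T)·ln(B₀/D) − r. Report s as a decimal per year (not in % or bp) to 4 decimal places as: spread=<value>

spread=0.0281

Equity is a call on the firm's assets struck at D = 61.2198:
d₁ = [ln(V₀/D) + (r + σ²/2)T] / (σ√T)
   = [ln(138.1244/61.2198) + (0.0537 + 0.5·0.4688²)·8.8933] / (0.4688·√8.8933)
   = [0.813684 + 1.454826] / 1.398038 = 1.622638
d₂ = d₁ − σ√T = 1.622638 − 1.398038 = 0.224599
N(d₁) = 0.947667,  N(d₂) = 0.588855,  e^(−rT) = 0.620289
E₀ = V₀·N(d₁) − D·e^(−rT)·N(d₂)
   = 138.1244·0.947667 − 61.2198·0.620289·0.588855 = 108.534742
B₀ = V₀ − E₀ = 138.1244 − 108.534742 = 29.589658
spread = −(1/T)·ln(B₀/D) − r = −(1/8.8933)·ln(29.589658/61.2198) − 0.0537 = 0.02805208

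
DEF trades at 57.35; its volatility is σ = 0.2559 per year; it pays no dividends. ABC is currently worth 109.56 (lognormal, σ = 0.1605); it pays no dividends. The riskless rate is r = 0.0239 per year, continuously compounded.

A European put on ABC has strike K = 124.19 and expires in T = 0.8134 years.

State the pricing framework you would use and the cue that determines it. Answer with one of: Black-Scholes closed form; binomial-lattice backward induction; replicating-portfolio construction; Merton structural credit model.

Key observation: the instrument is a plain European put (strike 124.19) on a lognormal asset; the exact continuous-time formula applies directly.

framework: Black-Scholes closed form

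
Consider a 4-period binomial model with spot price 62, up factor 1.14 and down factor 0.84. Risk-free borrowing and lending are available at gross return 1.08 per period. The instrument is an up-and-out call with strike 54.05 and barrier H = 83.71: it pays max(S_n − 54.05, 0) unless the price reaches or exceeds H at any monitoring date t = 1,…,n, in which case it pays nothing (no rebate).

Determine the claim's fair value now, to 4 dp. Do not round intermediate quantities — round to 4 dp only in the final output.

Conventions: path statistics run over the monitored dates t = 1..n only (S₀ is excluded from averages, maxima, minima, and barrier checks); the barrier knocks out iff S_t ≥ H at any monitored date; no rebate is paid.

price = 5.5346

Set p* = 0.8000 (from d < R < u); the path-dependent value is the discounted p*-expectation over all price paths.
Enumerate all 2^4 = 16 price paths (U = up ×1.14, D = down ×0.84); each path with k up-moves has probability p*^k·(1−p*)^(4−k).
DDDD: M=52.0800, payoff=0.0000, prob=0.001600
UDDD: M=70.6800, payoff=0.0000, prob=0.006400
DUDD: M=59.3712, payoff=0.0000, prob=0.006400
UUDD: M=80.5752, payoff=2.8039, prob=0.025600
DDUD: M=52.0800, payoff=0.0000, prob=0.006400
UDUD: M=70.6800, payoff=2.8039, prob=0.025600
DUUD: M=67.6832, payoff=2.8039, prob=0.025600
UUUD: M=91.8557, payoff=0.0000, prob=0.102400
DDDU: M=52.0800, payoff=0.0000, prob=0.006400
UDDU: M=70.6800, payoff=2.8039, prob=0.025600
DUDU: M=59.3712, payoff=2.8039, prob=0.025600
UUDU: M=80.5752, payoff=23.1088, prob=0.102400
DDUU: M=56.8539, payoff=2.8039, prob=0.025600
UDUU: M=77.1588, payoff=23.1088, prob=0.102400
DUUU: M=77.1588, payoff=23.1088, prob=0.102400
UUUU: M=104.7155, payoff=0.0000, prob=0.409600
Price = Σ prob·payoff / R^4 = 7.529700 / 1.360489 = 5.5346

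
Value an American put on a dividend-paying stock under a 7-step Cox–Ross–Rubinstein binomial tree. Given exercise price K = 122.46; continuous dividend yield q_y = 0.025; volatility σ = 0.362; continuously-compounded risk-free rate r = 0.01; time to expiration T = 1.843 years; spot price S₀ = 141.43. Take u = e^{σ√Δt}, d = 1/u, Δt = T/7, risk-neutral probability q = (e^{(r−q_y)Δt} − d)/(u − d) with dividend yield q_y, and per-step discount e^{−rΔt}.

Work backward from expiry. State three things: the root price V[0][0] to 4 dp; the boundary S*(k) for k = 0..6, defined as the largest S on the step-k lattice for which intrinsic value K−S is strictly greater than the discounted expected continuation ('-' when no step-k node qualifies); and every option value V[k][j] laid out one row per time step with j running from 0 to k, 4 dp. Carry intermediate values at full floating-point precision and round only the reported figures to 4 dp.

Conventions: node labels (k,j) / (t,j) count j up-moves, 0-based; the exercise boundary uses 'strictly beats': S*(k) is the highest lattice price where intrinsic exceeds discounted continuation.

price = 17.8391
boundary = - - - - - - 46.4010
tree:
17.8391
24.8320 9.1582
33.6421 13.9091 3.2427
44.1014 20.6991 5.4596 0.4762
55.5406 29.9895 9.1480 0.8574 0.0000
66.6850 41.8670 15.2428 1.5437 0.0000 0.0000
76.0590 55.3025 25.2333 2.7796 0.0000 0.0000 0.0000
83.9247 66.5877 41.4507 5.0047 0.0000 0.0000 0.0000 0.0000

Δt=0.26329  u=1.20412  d=0.83048  q=0.44315  discount=0.99737
step 7 (expiry): payoffs max(K−S,0) = 83.9247 66.5877 41.4507 5.0047 0.0000 0.0000 0.0000 0.0000
step 6: (k=6,j=0): S=46.4010, K−S=76.0590, hold=76.0414 ⇒ V=76.0590 exercise | (k=6,j=1): S=67.2768, K−S=55.1832, hold=55.3025 ⇒ V=55.3025 continue | (k=6,j=2): S=97.5447, K−S=24.9153, hold=25.2333 ⇒ V=25.2333 continue | (k=6,j=3): S=141.4300, K−S=0.0000, hold=2.7796 ⇒ V=2.7796 continue | (k=6,j=4): S=205.0593, K−S=0.0000, hold=0.0000 ⇒ V=0.0000 continue | (k=6,j=5): S=297.3154, K−S=0.0000, hold=0.0000 ⇒ V=0.0000 continue | (k=6,j=6): S=431.0775, K−S=0.0000, hold=0.0000 ⇒ V=0.0000 continue  boundary S*=46.4010
step 5: (k=5,j=0): S=55.8723, K−S=66.5877, hold=66.6850 ⇒ V=66.6850 continue | (k=5,j=1): S=81.0093, K−S=41.4507, hold=41.8670 ⇒ V=41.8670 continue | (k=5,j=2): S=117.4553, K−S=5.0047, hold=15.2428 ⇒ V=15.2428 continue | (k=5,j=3): S=170.2984, K−S=0.0000, hold=1.5437 ⇒ V=1.5437 continue | (k=5,j=4): S=246.9156, K−S=0.0000, hold=0.0000 ⇒ V=0.0000 continue | (k=5,j=5): S=358.0028, K−S=0.0000, hold=0.0000 ⇒ V=0.0000 continue  boundary S*=-
step 4: (k=4,j=0): S=67.2768, K−S=55.1832, hold=55.5406 ⇒ V=55.5406 continue | (k=4,j=1): S=97.5447, K−S=24.9153, hold=29.9895 ⇒ V=29.9895 continue | (k=4,j=2): S=141.4300, K−S=0.0000, hold=9.1480 ⇒ V=9.1480 continue | (k=4,j=3): S=205.0593, K−S=0.0000, hold=0.8574 ⇒ V=0.8574 continue | (k=4,j=4): S=297.3154, K−S=0.0000, hold=0.0000 ⇒ V=0.0000 continue  boundary S*=-
step 3: (k=3,j=0): S=81.0093, K−S=41.4507, hold=44.1014 ⇒ V=44.1014 continue | (k=3,j=1): S=117.4553, K−S=5.0047, hold=20.6991 ⇒ V=20.6991 continue | (k=3,j=2): S=170.2984, K−S=0.0000, hold=5.4596 ⇒ V=5.4596 continue | (k=3,j=3): S=246.9156, K−S=0.0000, hold=0.4762 ⇒ V=0.4762 continue  boundary S*=-
step 2: (k=2,j=0): S=97.5447, K−S=24.9153, hold=33.6421 ⇒ V=33.6421 continue | (k=2,j=1): S=141.4300, K−S=0.0000, hold=13.9091 ⇒ V=13.9091 continue | (k=2,j=2): S=205.0593, K−S=0.0000, hold=3.2427 ⇒ V=3.2427 continue  boundary S*=-
step 1: (k=1,j=0): S=117.4553, K−S=5.0047, hold=24.8320 ⇒ V=24.8320 continue | (k=1,j=1): S=170.2984, K−S=0.0000, hold=9.1582 ⇒ V=9.1582 continue  boundary S*=-
step 0: (k=0,j=0): S=141.4300, K−S=0.0000, hold=17.8391 ⇒ V=17.8391 continue  boundary S*=-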